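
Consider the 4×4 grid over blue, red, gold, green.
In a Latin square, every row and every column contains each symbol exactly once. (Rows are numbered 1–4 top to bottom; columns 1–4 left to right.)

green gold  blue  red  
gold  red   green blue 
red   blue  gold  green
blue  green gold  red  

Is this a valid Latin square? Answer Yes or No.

Every row is a permutation, but column 4 contains red twice (at rows 1 and 4).

No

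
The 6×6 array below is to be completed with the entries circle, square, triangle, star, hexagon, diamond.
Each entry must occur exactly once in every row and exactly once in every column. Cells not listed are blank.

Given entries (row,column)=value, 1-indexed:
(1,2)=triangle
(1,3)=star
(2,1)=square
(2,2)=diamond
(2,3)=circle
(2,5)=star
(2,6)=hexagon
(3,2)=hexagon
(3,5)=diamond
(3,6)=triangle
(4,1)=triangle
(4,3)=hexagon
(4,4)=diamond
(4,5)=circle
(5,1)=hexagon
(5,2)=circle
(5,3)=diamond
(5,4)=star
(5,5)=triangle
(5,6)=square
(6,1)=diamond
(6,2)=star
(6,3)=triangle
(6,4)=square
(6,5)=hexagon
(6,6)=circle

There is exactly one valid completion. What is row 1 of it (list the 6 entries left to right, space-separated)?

Row 1, column 1: row 1 has {triangle, star} and column 1 has {square, triangle, hexagon, diamond}, leaving only circle.
Row 1, column 4: row 1 has {circle, triangle, star} and column 4 has {square, star, diamond}, leaving only hexagon.
Row 1, column 5: row 1 has {circle, triangle, star, hexagon} and column 5 has {circle, triangle, star, hexagon, diamond}, leaving only square.
Row 1, column 6: row 1 has {circle, square, triangle, star, hexagon} and column 6 has {circle, square, triangle, hexagon}, leaving only diamond.
So row 1 reads: circle triangle star hexagon square diamond.

circle triangle star hexagon square diamond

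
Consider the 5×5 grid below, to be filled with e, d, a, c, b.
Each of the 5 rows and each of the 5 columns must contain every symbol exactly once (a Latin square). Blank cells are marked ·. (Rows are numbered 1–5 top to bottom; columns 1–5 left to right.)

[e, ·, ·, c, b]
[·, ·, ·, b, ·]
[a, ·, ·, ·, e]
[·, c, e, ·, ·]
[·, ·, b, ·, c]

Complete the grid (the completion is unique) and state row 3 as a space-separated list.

Row 3, column 4: row 3 has {e, a} and column 4 has {c, b}, leaving only d.
Row 3, column 2: row 3 has {e, d, a} and column 2 has {c}, leaving only b.
Row 3, column 3: row 3 has {e, d, a, b} and column 3 has {e, b}, leaving only c.
So row 3 reads: a b c d e.

a b c d e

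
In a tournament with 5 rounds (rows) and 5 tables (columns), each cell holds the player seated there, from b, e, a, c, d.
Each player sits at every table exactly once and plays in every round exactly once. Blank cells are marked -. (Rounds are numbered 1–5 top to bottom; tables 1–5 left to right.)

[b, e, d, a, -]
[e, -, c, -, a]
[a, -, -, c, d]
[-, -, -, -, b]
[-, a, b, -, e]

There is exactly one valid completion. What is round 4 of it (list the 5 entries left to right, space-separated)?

Round 1, table 5: round 1 has {b, e, a, d} and table 5 has {b, e, a, d}, leaving only c.
Round 3, table 2: round 3 has {a, c, d} and table 2 has {e, a}, leaving only b.
Round 2, table 2: round 2 has {e, a, c} and table 2 has {b, e, a}, leaving only d.
Round 4, table 2: round 4 has {b} and table 2 has {b, e, a, d}, leaving only c.
Round 4, table 1: round 4 has {b, c} and table 1 has {b, e, a}, leaving only d.
Round 4, table 4: round 4 has {b, c, d} and table 4 has {a, c}, leaving only e.
Round 4, table 3: round 4 has {b, e, c, d} and table 3 has {b, c, d}, leaving only a.
So round 4 reads: d c a e b.

d c a e b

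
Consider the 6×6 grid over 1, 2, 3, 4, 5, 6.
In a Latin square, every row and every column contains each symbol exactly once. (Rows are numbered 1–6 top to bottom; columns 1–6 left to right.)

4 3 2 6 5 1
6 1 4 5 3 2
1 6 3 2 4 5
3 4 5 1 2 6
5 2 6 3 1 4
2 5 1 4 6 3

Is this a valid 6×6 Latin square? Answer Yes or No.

Each row is a permutation of the 6 symbols, and so is each column.

Yes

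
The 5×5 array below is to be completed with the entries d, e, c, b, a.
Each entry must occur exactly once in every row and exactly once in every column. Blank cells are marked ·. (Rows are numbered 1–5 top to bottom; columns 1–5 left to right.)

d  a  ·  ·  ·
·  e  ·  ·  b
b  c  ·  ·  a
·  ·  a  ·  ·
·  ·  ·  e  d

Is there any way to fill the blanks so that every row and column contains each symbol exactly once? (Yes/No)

No row or column among the givens repeats a symbol, and propagating forced cells runs into no contradiction.
One valid completion exists (for instance, d a b c e / c e d a b / b c e d a / e d a b c / a b c e d).

Yes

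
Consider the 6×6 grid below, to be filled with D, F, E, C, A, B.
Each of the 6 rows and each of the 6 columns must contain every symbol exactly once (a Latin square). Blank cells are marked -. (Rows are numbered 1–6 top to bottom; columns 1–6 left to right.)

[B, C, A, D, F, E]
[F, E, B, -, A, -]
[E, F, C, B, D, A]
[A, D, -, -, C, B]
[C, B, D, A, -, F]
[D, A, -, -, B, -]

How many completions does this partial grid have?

Row 2, column 4: eliminating its row and column leaves {C}.
Row 2, column 6: eliminating its row and column leaves {D, C}.
Row 4, column 3: eliminating its row and column leaves {F, E}.
Row 4, column 4: eliminating its row and column leaves {F, E}.
Row 5, column 5: eliminating its row and column leaves {E}.
Row 6, column 3: eliminating its row and column leaves {F, E}.
Row 6, column 4: eliminating its row and column leaves {F, E, C}.
Row 6, column 6: eliminating its row and column leaves {C}.
Enumerating the assignments across these blanks that avoid any row or column repeat gives 2 completions.

2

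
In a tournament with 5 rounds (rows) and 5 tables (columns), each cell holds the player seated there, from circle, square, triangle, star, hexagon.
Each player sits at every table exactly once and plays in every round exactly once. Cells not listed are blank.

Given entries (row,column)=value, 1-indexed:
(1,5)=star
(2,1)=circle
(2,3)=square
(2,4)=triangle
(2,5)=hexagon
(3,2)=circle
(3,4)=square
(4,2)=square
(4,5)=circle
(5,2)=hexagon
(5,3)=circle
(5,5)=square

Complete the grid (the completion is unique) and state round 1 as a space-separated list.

square triangle hexagon circle star

Round 1, table 2: round 1 has {star} and table 2 has {circle, square, hexagon}, leaving only triangle.
Round 1, table 3: round 1 has {triangle, star} and table 3 has {circle, square}, leaving only hexagon.
Round 1, table 1: round 1 has {triangle, star, hexagon} and table 1 has {circle}, leaving only square.
Round 1, table 4: round 1 has {square, triangle, star, hexagon} and table 4 has {square, triangle}, leaving only circle.
So round 1 reads: square triangle hexagon circle star.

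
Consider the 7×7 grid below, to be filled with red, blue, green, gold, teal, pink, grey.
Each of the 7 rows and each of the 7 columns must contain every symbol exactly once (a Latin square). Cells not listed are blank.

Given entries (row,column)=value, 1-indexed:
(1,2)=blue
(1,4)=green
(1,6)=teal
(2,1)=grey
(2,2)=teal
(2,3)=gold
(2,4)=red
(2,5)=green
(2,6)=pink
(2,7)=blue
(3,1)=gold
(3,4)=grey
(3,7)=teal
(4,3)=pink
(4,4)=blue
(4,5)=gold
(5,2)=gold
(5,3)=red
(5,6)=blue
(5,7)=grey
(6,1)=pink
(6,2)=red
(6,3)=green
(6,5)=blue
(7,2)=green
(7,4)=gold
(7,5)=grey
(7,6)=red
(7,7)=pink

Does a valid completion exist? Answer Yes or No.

No

Row 1, column 1: row 1 has {blue, green, teal} and column 1 has {gold, pink, grey}, so it must be red.
Row 1, column 3: row 1 has {red, blue, green, teal} and column 3 has {red, green, gold, pink}, so it must be grey.
Row 1, column 5: row 1 has {red, blue, green, teal, grey} and column 5 has {blue, green, gold, grey}, so it must be pink.
Row 1, column 7: row 1 has {red, blue, green, teal, pink, grey} and column 7 has {blue, teal, pink, grey}, so it must be gold.
Now row 6, column 7: row 6 together with column 7 already contain {red, blue, green, gold, teal, pink, grey} — every symbol — so nothing can go there. The grid has no valid completion.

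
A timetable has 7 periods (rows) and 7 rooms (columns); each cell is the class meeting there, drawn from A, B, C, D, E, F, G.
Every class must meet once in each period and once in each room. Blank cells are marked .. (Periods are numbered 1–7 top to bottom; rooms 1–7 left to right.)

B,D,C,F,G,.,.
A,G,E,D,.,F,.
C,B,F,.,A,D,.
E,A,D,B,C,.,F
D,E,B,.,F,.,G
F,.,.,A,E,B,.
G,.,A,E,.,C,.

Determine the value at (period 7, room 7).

B

Period 2, room 5: period 2 has {A, D, E, F, G} and room 5 has {A, C, E, F, G}, leaving only B.
Period 2, room 7: period 2 has {A, B, D, E, F, G} and room 7 has {F, G}, leaving only C.
Period 3, room 4: period 3 has {A, B, C, D, F} and room 4 has {A, B, D, E, F}, leaving only G.
Period 3, room 7: period 3 has {A, B, C, D, F, G} and room 7 has {C, F, G}, leaving only E.
Period 1, room 7: period 1 has {B, C, D, F, G} and room 7 has {C, E, F, G}, leaving only A.
Period 1, room 6: period 1 has {A, B, C, D, F, G} and room 6 has {B, C, D, F}, leaving only E.
Period 4, room 6: period 4 has {A, B, C, D, E, F} and room 6 has {B, C, D, E, F}, leaving only G.
Period 5, room 4: period 5 has {B, D, E, F, G} and room 4 has {A, B, D, E, F, G}, leaving only C.
Period 5, room 6: period 5 has {B, C, D, E, F, G} and room 6 has {B, C, D, E, F, G}, leaving only A.
Period 6, room 2: period 6 has {A, B, E, F} and room 2 has {A, B, D, E, G}, leaving only C.
Period 6, room 3: period 6 has {A, B, C, E, F} and room 3 has {A, B, C, D, E, F}, leaving only G.
Period 6, room 7: period 6 has {A, B, C, E, F, G} and room 7 has {A, C, E, F, G}, leaving only D.
Period 7 already has {A, C, E, G} and room 7 already has {A, C, D, E, F, G}, so period 7, room 7 must be B.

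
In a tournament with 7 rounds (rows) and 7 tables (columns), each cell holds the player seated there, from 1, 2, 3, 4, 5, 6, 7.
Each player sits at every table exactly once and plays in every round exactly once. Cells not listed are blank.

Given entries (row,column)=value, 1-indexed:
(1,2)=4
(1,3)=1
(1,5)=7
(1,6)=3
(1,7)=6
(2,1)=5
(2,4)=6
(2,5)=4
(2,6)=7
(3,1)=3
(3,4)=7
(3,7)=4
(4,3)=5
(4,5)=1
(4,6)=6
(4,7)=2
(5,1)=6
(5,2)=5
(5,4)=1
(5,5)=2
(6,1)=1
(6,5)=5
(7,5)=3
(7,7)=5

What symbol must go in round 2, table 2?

2

Round 1, table 1: round 1 has {1, 3, 4, 6, 7} and table 1 has {1, 3, 5, 6}, leaving only 2.
Round 1, table 4: round 1 has {1, 2, 3, 4, 6, 7} and table 4 has {1, 6, 7}, leaving only 5.
Round 3, table 5: round 3 has {3, 4, 7} and table 5 has {1, 2, 3, 4, 5, 7}, leaving only 6.
Round 3, table 3: round 3 has {3, 4, 6, 7} and table 3 has {1, 5}, leaving only 2.
Round 2, table 3: round 2 has {4, 5, 6, 7} and table 3 has {1, 2, 5}, leaving only 3.
Round 2, table 7: round 2 has {3, 4, 5, 6, 7} and table 7 has {2, 4, 5, 6}, leaving only 1.
Round 2 already has {1, 3, 4, 5, 6, 7} and table 2 already has {4, 5}, so round 2, table 2 must be 2.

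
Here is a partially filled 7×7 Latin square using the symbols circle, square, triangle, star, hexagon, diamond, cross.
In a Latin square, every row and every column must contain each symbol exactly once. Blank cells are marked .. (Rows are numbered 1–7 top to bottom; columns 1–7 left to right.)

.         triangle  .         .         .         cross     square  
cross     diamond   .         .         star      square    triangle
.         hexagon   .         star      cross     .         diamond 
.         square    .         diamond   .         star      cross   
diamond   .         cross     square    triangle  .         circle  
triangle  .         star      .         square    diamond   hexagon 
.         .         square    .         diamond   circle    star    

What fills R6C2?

circle

Row 3, column 6: row 3 has {star, hexagon, diamond, cross} and column 6 has {circle, square, star, diamond, cross}, leaving only triangle.
Row 3, column 3: row 3 has {triangle, star, hexagon, diamond, cross} and column 3 has {square, star, cross}, leaving only circle.
Row 2, column 3: row 2 has {square, triangle, star, diamond, cross} and column 3 has {circle, square, star, cross}, leaving only hexagon.
Row 1, column 3: row 1 has {square, triangle, cross} and column 3 has {circle, square, star, hexagon, cross}, leaving only diamond.
Row 2, column 4: row 2 has {square, triangle, star, hexagon, diamond, cross} and column 4 has {square, star, diamond}, leaving only circle.
Row 1, column 4: row 1 has {square, triangle, diamond, cross} and column 4 has {circle, square, star, diamond}, leaving only hexagon.
Row 1, column 5: row 1 has {square, triangle, hexagon, diamond, cross} and column 5 has {square, triangle, star, diamond, cross}, leaving only circle.
Row 1, column 1: row 1 has {circle, square, triangle, hexagon, diamond, cross} and column 1 has {triangle, diamond, cross}, leaving only star.
Row 3, column 1: row 3 has {circle, triangle, star, hexagon, diamond, cross} and column 1 has {triangle, star, diamond, cross}, leaving only square.
Row 4, column 3: row 4 has {square, star, diamond, cross} and column 3 has {circle, square, star, hexagon, diamond, cross}, leaving only triangle.
Row 4, column 5: row 4 has {square, triangle, star, diamond, cross} and column 5 has {circle, square, triangle, star, diamond, cross}, leaving only hexagon.
Row 4, column 1: row 4 has {square, triangle, star, hexagon, diamond, cross} and column 1 has {square, triangle, star, diamond, cross}, leaving only circle.
Row 5, column 2: row 5 has {circle, square, triangle, diamond, cross} and column 2 has {square, triangle, hexagon, diamond}, leaving only star.
Row 5, column 6: row 5 has {circle, square, triangle, star, diamond, cross} and column 6 has {circle, square, triangle, star, diamond, cross}, leaving only hexagon.
Row 6, column 4: row 6 has {square, triangle, star, hexagon, diamond} and column 4 has {circle, square, star, hexagon, diamond}, leaving only cross.
Row 6 already has {square, triangle, star, hexagon, diamond, cross} and column 2 already has {square, triangle, star, hexagon, diamond}, so row 6, column 2 must be circle.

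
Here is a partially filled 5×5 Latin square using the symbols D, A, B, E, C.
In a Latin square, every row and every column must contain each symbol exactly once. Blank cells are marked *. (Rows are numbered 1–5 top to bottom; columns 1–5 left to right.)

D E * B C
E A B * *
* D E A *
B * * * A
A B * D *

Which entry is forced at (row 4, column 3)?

Row 1, column 3: row 1 has {D, B, E, C} and column 3 has {B, E}, leaving only A.
Row 2, column 4: row 2 has {A, B, E} and column 4 has {D, A, B}, leaving only C.
Row 2, column 5: row 2 has {A, B, E, C} and column 5 has {A, C}, leaving only D.
Row 3, column 1: row 3 has {D, A, E} and column 1 has {D, A, B, E}, leaving only C.
Row 3, column 5: row 3 has {D, A, E, C} and column 5 has {D, A, C}, leaving only B.
Row 4, column 2: row 4 has {A, B} and column 2 has {D, A, B, E}, leaving only C.
Row 4 already has {A, B, C} and column 3 already has {A, B, E}, so row 4, column 3 must be D.

D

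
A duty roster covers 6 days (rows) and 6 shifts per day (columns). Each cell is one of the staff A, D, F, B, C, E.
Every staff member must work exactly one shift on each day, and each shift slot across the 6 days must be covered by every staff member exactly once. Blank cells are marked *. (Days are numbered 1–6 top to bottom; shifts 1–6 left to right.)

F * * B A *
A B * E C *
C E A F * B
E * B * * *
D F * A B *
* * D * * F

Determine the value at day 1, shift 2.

Day 2, shift 3: day 2 has {A, B, C, E} and shift 3 has {A, D, B}, leaving only F.
Day 2, shift 6: day 2 has {A, F, B, C, E} and shift 6 has {F, B}, leaving only D.
Day 3, shift 5: day 3 has {A, F, B, C, E} and shift 5 has {A, B, C}, leaving only D.
Day 4, shift 5: day 4 has {B, E} and shift 5 has {A, D, B, C}, leaving only F.
Day 6, shift 1: day 6 has {D, F} and shift 1 has {A, D, F, C, E}, leaving only B.
Day 6, shift 4: day 6 has {D, F, B} and shift 4 has {A, F, B, E}, leaving only C.
Day 4, shift 4: day 4 has {F, B, E} and shift 4 has {A, F, B, C, E}, leaving only D.
Day 6, shift 2: day 6 has {D, F, B, C} and shift 2 has {F, B, E}, leaving only A.
Day 4, shift 2: day 4 has {D, F, B, E} and shift 2 has {A, F, B, E}, leaving only C.
Day 1 already has {A, F, B} and shift 2 already has {A, F, B, C, E}, so day 1, shift 2 must be D.

D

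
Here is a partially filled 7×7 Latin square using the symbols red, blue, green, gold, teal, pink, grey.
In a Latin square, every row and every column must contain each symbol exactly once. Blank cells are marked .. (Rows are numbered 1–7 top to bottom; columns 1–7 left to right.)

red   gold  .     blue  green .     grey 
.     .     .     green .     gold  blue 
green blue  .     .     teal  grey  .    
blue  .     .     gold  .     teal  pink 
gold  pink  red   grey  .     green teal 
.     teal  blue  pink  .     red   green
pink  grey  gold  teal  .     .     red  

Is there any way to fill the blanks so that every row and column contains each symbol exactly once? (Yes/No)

Row 1, column 6: row 1 has {red, blue, green, gold, grey} and column 6 has {red, green, gold, teal, grey}, so it must be pink.
Row 1, column 3: row 1 has {red, blue, green, gold, pink, grey} and column 3 has {red, blue, gold}, so it must be teal.
Row 2, column 2: row 2 has {blue, green, gold} and column 2 has {blue, gold, teal, pink, grey}, so it must be red.
Row 3, column 3: row 3 has {blue, green, teal, grey} and column 3 has {red, blue, gold, teal}, so it must be pink.
Row 2, column 3: row 2 has {red, blue, green, gold} and column 3 has {red, blue, gold, teal, pink}, so it must be grey.
Row 2, column 1: row 2 has {red, blue, green, gold, grey} and column 1 has {red, blue, green, gold, pink}, so it must be teal.
Row 2, column 5: row 2 has {red, blue, green, gold, teal, grey} and column 5 has {green, teal}, so it must be pink.
Row 3, column 4: row 3 has {blue, green, teal, pink, grey} and column 4 has {blue, green, gold, teal, pink, grey}, so it must be red.
Row 3, column 7: row 3 has {red, blue, green, teal, pink, grey} and column 7 has {red, blue, green, teal, pink, grey}, so it must be gold.
Row 4, column 2: row 4 has {blue, gold, teal, pink} and column 2 has {red, blue, gold, teal, pink, grey}, so it must be green.
Now row 4, column 3: row 4 together with column 3 already contain {red, blue, green, gold, teal, pink, grey} — every symbol — so nothing can go there. The grid has no valid completion.

No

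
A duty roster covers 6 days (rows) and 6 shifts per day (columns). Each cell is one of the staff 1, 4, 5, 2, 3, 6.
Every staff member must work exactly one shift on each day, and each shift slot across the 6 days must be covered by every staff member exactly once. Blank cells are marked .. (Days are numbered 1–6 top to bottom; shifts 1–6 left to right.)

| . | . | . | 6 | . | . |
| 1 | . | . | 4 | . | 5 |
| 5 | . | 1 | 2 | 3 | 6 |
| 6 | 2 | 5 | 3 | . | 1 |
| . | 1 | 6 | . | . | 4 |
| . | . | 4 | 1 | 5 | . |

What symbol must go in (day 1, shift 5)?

1

Day 3, shift 2: day 3 has {1, 5, 2, 3, 6} and shift 2 has {1, 2}, leaving only 4.
Day 4, shift 5: day 4 has {1, 5, 2, 3, 6} and shift 5 has {5, 3}, leaving only 4.
Day 5, shift 4: day 5 has {1, 4, 6} and shift 4 has {1, 4, 2, 3, 6}, leaving only 5.
Day 5, shift 5: day 5 has {1, 4, 5, 6} and shift 5 has {4, 5, 3}, leaving only 2.
Day 1 already has {6} and shift 5 already has {4, 5, 2, 3}, so day 1, shift 5 must be 1.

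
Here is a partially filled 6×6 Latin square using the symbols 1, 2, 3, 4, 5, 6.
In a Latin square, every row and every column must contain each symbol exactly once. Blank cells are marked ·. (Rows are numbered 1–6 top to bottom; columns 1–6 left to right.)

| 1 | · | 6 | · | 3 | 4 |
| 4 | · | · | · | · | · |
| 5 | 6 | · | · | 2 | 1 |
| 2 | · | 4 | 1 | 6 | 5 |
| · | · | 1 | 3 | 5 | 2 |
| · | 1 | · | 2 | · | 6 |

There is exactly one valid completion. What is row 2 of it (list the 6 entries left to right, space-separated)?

Row 2, column 5: row 2 has {4} and column 5 has {2, 3, 5, 6}, leaving only 1.
Row 2, column 6: row 2 has {1, 4} and column 6 has {1, 2, 4, 5, 6}, leaving only 3.
Row 1, column 4: row 1 has {1, 3, 4, 6} and column 4 has {1, 2, 3}, leaving only 5.
Row 2, column 4: row 2 has {1, 3, 4} and column 4 has {1, 2, 3, 5}, leaving only 6.
Row 1, column 2: row 1 has {1, 3, 4, 5, 6} and column 2 has {1, 6}, leaving only 2.
Row 2, column 2: row 2 has {1, 3, 4, 6} and column 2 has {1, 2, 6}, leaving only 5.
Row 2, column 3: row 2 has {1, 3, 4, 5, 6} and column 3 has {1, 4, 6}, leaving only 2.
So row 2 reads: 4 5 2 6 1 3.

4 5 2 6 1 3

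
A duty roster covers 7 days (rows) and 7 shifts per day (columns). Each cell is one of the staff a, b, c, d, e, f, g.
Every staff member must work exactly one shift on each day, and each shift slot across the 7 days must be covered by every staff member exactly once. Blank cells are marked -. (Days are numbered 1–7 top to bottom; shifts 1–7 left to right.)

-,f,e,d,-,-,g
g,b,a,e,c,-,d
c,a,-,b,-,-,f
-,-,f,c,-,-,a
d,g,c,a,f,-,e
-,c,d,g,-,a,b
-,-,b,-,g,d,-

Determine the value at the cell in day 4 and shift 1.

e

Day 2, shift 6: day 2 has {a, b, c, d, e, g} and shift 6 has {a, d}, leaving only f.
Day 3, shift 3: day 3 has {a, b, c, f} and shift 3 has {a, b, c, d, e, f}, leaving only g.
Day 3, shift 6: day 3 has {a, b, c, f, g} and shift 6 has {a, d, f}, leaving only e.
Day 3, shift 5: day 3 has {a, b, c, e, f, g} and shift 5 has {c, f, g}, leaving only d.
Day 5, shift 6: day 5 has {a, c, d, e, f, g} and shift 6 has {a, d, e, f}, leaving only b.
Day 1, shift 6: day 1 has {d, e, f, g} and shift 6 has {a, b, d, e, f}, leaving only c.
Day 4, shift 6: day 4 has {a, c, f} and shift 6 has {a, b, c, d, e, f}, leaving only g.
Day 6, shift 5: day 6 has {a, b, c, d, g} and shift 5 has {c, d, f, g}, leaving only e.
Day 4, shift 5: day 4 has {a, c, f, g} and shift 5 has {c, d, e, f, g}, leaving only b.
Day 4 already has {a, b, c, f, g} and shift 1 already has {c, d, g}, so day 4, shift 1 must be e.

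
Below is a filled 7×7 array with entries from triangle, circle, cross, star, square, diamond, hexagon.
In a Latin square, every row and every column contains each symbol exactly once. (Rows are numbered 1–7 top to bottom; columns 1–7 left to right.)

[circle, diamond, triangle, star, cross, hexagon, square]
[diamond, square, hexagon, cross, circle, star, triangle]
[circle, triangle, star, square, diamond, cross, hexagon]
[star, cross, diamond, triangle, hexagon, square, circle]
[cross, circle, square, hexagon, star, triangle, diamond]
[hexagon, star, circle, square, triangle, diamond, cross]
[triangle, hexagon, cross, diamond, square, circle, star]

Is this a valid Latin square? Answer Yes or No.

No

Every row is a permutation, but column 1 contains circle twice (at rows 1 and 3).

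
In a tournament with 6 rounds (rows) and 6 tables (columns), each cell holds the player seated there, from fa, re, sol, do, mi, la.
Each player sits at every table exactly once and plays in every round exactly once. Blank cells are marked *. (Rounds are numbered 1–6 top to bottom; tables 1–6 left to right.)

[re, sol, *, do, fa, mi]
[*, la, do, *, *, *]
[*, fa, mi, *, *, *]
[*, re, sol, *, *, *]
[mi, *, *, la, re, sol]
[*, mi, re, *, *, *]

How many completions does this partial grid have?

Round 1, table 3: eliminating its round and table leaves {la}.
Round 2, table 1: eliminating its round and table leaves {fa, sol}.
Round 2, table 4: eliminating its round and table leaves {fa, re, sol, mi}.
Round 2, table 5: eliminating its round and table leaves {sol, mi}.
Round 2, table 6: eliminating its round and table leaves {fa, re}.
Round 3, table 1: eliminating its round and table leaves {sol, do, la}.
Round 3, table 4: eliminating its round and table leaves {re, sol}.
Round 3, table 5: eliminating its round and table leaves {sol, do, la}.
Round 3, table 6: eliminating its round and table leaves {re, do, la}.
Round 4, table 1: eliminating its round and table leaves {fa, do, la}.
Round 4, table 4: eliminating its round and table leaves {fa, mi}.
Round 4, table 5: eliminating its round and table leaves {do, mi, la}.
Round 4, table 6: eliminating its round and table leaves {fa, do, la}.
Round 5, table 2: eliminating its round and table leaves {do}.
Round 5, table 3: eliminating its round and table leaves {fa}.
Round 6, table 1: eliminating its round and table leaves {fa, sol, do, la}.
Round 6, table 4: eliminating its round and table leaves {fa, sol}.
Round 6, table 5: eliminating its round and table leaves {sol, do, la}.
Round 6, table 6: eliminating its round and table leaves {fa, do, la}.
Enumerating the assignments across these blanks that avoid any round or table repeat gives 12 completions.

12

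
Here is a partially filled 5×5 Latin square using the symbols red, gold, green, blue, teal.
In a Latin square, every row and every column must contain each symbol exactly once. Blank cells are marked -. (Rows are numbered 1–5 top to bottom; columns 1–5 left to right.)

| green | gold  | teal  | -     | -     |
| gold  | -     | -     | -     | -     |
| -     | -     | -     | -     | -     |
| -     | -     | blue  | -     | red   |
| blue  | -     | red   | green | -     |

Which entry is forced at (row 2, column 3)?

Row 2 already has {gold} and column 3 already has {red, blue, teal}, so row 2, column 3 must be green.

green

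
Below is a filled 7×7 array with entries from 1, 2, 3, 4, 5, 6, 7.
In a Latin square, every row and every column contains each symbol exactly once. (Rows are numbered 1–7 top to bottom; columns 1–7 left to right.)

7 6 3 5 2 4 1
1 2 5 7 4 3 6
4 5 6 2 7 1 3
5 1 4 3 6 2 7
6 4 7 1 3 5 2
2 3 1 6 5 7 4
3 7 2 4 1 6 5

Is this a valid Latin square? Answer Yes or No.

Yes

Each row is a permutation of the 7 symbols, and so is each column.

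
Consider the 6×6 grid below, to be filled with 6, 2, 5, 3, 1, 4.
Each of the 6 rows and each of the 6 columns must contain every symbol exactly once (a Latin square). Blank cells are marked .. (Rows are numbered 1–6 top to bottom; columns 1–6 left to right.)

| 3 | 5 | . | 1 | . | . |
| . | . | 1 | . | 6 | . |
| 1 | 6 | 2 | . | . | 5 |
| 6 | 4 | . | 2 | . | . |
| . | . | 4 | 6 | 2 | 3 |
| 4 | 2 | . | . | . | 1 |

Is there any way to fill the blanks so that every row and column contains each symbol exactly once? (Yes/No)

No

Row 4, column 6: row 4 together with column 6 already contain {6, 2, 5, 3, 1, 4} — every symbol — so nothing can go there. The grid has no valid completion.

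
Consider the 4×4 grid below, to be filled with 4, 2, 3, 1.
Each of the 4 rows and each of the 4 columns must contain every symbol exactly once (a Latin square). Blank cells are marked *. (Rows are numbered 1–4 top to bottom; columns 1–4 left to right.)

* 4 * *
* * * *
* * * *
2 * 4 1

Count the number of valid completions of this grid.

Row 1, column 1: eliminating its row and column leaves {3, 1}.
Row 1, column 3: eliminating its row and column leaves {2, 3, 1}.
Row 1, column 4: eliminating its row and column leaves {2, 3}.
Row 2, column 1: eliminating its row and column leaves {4, 3, 1}.
Row 2, column 2: eliminating its row and column leaves {2, 3, 1}.
Row 2, column 3: eliminating its row and column leaves {2, 3, 1}.
Row 2, column 4: eliminating its row and column leaves {4, 2, 3}.
Row 3, column 1: eliminating its row and column leaves {4, 3, 1}.
Row 3, column 2: eliminating its row and column leaves {2, 3, 1}.
Row 3, column 3: eliminating its row and column leaves {2, 3, 1}.
Row 3, column 4: eliminating its row and column leaves {4, 2, 3}.
Row 4, column 2: eliminating its row and column leaves {3}.
Enumerating the assignments across these blanks that avoid any row or column repeat gives 8 completions.

8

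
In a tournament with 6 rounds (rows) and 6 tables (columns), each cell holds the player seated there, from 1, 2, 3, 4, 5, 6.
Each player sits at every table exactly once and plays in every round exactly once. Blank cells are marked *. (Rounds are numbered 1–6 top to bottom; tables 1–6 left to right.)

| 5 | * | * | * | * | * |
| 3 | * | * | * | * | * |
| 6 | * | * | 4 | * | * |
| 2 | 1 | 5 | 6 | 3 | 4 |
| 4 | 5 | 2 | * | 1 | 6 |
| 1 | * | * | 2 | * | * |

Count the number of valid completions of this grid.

12

Round 1, table 2: eliminating its round and table leaves {2, 3, 4, 6}.
Round 1, table 3: eliminating its round and table leaves {1, 3, 4, 6}.
Round 1, table 4: eliminating its round and table leaves {1, 3}.
Round 1, table 5: eliminating its round and table leaves {2, 4, 6}.
Round 1, table 6: eliminating its round and table leaves {1, 2, 3}.
Round 2, table 2: eliminating its round and table leaves {2, 4, 6}.
Round 2, table 3: eliminating its round and table leaves {1, 4, 6}.
Round 2, table 4: eliminating its round and table leaves {1, 5}.
Round 2, table 5: eliminating its round and table leaves {2, 4, 5, 6}.
Round 2, table 6: eliminating its round and table leaves {1, 2, 5}.
Round 3, table 2: eliminating its round and table leaves {2, 3}.
Round 3, table 3: eliminating its round and table leaves {1, 3}.
Round 3, table 5: eliminating its round and table leaves {2, 5}.
Round 3, table 6: eliminating its round and table leaves {1, 2, 3, 5}.
Round 5, table 4: eliminating its round and table leaves {3}.
Round 6, table 2: eliminating its round and table leaves {3, 4, 6}.
Round 6, table 3: eliminating its round and table leaves {3, 4, 6}.
Round 6, table 5: eliminating its round and table leaves {4, 5, 6}.
Round 6, table 6: eliminating its round and table leaves {3, 5}.
Enumerating the assignments across these blanks that avoid any round or table repeat gives 12 completions.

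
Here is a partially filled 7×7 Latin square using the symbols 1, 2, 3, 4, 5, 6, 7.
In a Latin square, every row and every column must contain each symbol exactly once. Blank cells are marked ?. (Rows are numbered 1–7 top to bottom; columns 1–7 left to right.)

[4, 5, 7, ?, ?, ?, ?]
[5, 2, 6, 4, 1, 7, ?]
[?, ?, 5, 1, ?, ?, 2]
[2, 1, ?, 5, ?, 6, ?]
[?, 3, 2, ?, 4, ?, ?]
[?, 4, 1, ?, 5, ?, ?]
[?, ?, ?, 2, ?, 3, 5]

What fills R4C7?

4

Row 2, column 7: row 2 has {1, 2, 4, 5, 6, 7} and column 7 has {2, 5}, leaving only 3.
Row 3, column 6: row 3 has {1, 2, 5} and column 6 has {3, 6, 7}, leaving only 4.
Row 6, column 6: row 6 has {1, 4, 5} and column 6 has {3, 4, 6, 7}, leaving only 2.
Row 1, column 6: row 1 has {4, 5, 7} and column 6 has {2, 3, 4, 6, 7}, leaving only 1.
Row 1, column 7: row 1 has {1, 4, 5, 7} and column 7 has {2, 3, 5}, leaving only 6.
Row 1, column 4: row 1 has {1, 4, 5, 6, 7} and column 4 has {1, 2, 4, 5}, leaving only 3.
Row 1, column 5: row 1 has {1, 3, 4, 5, 6, 7} and column 5 has {1, 4, 5}, leaving only 2.
Row 5, column 6: row 5 has {2, 3, 4} and column 6 has {1, 2, 3, 4, 6, 7}, leaving only 5.
Row 6, column 7: row 6 has {1, 2, 4, 5} and column 7 has {2, 3, 5, 6}, leaving only 7.
Row 4 already has {1, 2, 5, 6} and column 7 already has {2, 3, 5, 6, 7}, so row 4, column 7 must be 4.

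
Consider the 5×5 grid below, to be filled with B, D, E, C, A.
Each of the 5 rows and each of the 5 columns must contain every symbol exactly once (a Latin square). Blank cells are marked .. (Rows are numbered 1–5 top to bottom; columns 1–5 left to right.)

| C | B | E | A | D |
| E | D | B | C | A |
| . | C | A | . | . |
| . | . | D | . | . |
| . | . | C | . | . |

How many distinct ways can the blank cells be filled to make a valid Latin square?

Row 3, column 1: eliminating its row and column leaves {B, D}.
Row 3, column 4: eliminating its row and column leaves {B, D, E}.
Row 3, column 5: eliminating its row and column leaves {B, E}.
Row 4, column 1: eliminating its row and column leaves {B, A}.
Row 4, column 2: eliminating its row and column leaves {E, A}.
Row 4, column 4: eliminating its row and column leaves {B, E}.
Row 4, column 5: eliminating its row and column leaves {B, E, C}.
Row 5, column 1: eliminating its row and column leaves {B, D, A}.
Row 5, column 2: eliminating its row and column leaves {E, A}.
Row 5, column 4: eliminating its row and column leaves {B, D, E}.
Row 5, column 5: eliminating its row and column leaves {B, E}.
Enumerating the assignments across these blanks that avoid any row or column repeat gives 3 completions.

3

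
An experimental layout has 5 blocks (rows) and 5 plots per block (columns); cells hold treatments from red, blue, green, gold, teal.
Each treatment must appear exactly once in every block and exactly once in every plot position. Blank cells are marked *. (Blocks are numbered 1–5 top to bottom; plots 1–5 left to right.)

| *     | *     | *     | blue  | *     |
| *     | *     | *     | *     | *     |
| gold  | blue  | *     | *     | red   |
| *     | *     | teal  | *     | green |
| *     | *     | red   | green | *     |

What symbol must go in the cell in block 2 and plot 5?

Block 3, plot 3: block 3 has {red, blue, gold} and plot 3 has {red, teal}, leaving only green.
Block 1, plot 3: block 1 has {blue} and plot 3 has {red, green, teal}, leaving only gold.
Block 1, plot 5: block 1 has {blue, gold} and plot 5 has {red, green}, leaving only teal.
Block 2, plot 3: block 2 has {} and plot 3 has {red, green, gold, teal}, leaving only blue.
Block 2 already has {blue} and plot 5 already has {red, green, teal}, so block 2, plot 5 must be gold.

gold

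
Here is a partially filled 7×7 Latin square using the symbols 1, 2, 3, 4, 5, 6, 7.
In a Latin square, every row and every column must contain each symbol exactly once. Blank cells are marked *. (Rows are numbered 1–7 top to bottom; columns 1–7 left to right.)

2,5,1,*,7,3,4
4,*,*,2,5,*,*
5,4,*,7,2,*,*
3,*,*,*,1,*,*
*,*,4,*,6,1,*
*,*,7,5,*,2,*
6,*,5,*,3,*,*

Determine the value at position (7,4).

Row 1, column 4: row 1 has {1, 2, 3, 4, 5, 7} and column 4 has {2, 5, 7}, leaving only 6.
Row 3, column 6: row 3 has {2, 4, 5, 7} and column 6 has {1, 2, 3}, leaving only 6.
Row 2, column 6: row 2 has {2, 4, 5} and column 6 has {1, 2, 3, 6}, leaving only 7.
Row 3, column 3: row 3 has {2, 4, 5, 6, 7} and column 3 has {1, 4, 5, 7}, leaving only 3.
Row 2, column 3: row 2 has {2, 4, 5, 7} and column 3 has {1, 3, 4, 5, 7}, leaving only 6.
Row 3, column 7: row 3 has {2, 3, 4, 5, 6, 7} and column 7 has {4}, leaving only 1.
Row 2, column 7: row 2 has {2, 4, 5, 6, 7} and column 7 has {1, 4}, leaving only 3.
Row 2, column 2: row 2 has {2, 3, 4, 5, 6, 7} and column 2 has {4, 5}, leaving only 1.
Row 4, column 3: row 4 has {1, 3} and column 3 has {1, 3, 4, 5, 6, 7}, leaving only 2.
Row 4, column 4: row 4 has {1, 2, 3} and column 4 has {2, 5, 6, 7}, leaving only 4.
Row 7 already has {3, 5, 6} and column 4 already has {2, 4, 5, 6, 7}, so row 7, column 4 must be 1.

1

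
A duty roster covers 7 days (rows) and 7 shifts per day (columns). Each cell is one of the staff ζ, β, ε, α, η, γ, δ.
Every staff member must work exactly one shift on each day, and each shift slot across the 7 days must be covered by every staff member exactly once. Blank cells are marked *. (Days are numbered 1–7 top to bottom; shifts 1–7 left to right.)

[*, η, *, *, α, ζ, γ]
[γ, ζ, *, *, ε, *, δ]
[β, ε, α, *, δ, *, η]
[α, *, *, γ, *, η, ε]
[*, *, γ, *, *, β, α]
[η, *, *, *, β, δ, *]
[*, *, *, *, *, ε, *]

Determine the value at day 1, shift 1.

Day 2, shift 6: day 2 has {ζ, ε, γ, δ} and shift 6 has {ζ, β, ε, η, δ}, leaving only α.
Day 3, shift 4: day 3 has {β, ε, α, η, δ} and shift 4 has {γ}, leaving only ζ.
Day 3, shift 6: day 3 has {ζ, β, ε, α, η, δ} and shift 6 has {ζ, β, ε, α, η, δ}, leaving only γ.
Day 4, shift 5: day 4 has {ε, α, η, γ} and shift 5 has {β, ε, α, δ}, leaving only ζ.
Day 5, shift 2: day 5 has {β, α, γ} and shift 2 has {ζ, ε, η}, leaving only δ.
Day 4, shift 2: day 4 has {ζ, ε, α, η, γ} and shift 2 has {ζ, ε, η, δ}, leaving only β.
Day 4, shift 3: day 4 has {ζ, β, ε, α, η, γ} and shift 3 has {α, γ}, leaving only δ.
Day 5, shift 5: day 5 has {β, α, γ, δ} and shift 5 has {ζ, β, ε, α, δ}, leaving only η.
Day 5, shift 4: day 5 has {β, α, η, γ, δ} and shift 4 has {ζ, γ}, leaving only ε.
Day 5, shift 1: day 5 has {β, ε, α, η, γ, δ} and shift 1 has {β, α, η, γ}, leaving only ζ.
Day 6, shift 4: day 6 has {β, η, δ} and shift 4 has {ζ, ε, γ}, leaving only α.
Day 6, shift 2: day 6 has {β, α, η, δ} and shift 2 has {ζ, β, ε, η, δ}, leaving only γ.
Day 6, shift 7: day 6 has {β, α, η, γ, δ} and shift 7 has {ε, α, η, γ, δ}, leaving only ζ.
Day 6, shift 3: day 6 has {ζ, β, α, η, γ, δ} and shift 3 has {α, γ, δ}, leaving only ε.
Day 1, shift 3: day 1 has {ζ, α, η, γ} and shift 3 has {ε, α, γ, δ}, leaving only β.
Day 1, shift 4: day 1 has {ζ, β, α, η, γ} and shift 4 has {ζ, ε, α, γ}, leaving only δ.
Day 1 already has {ζ, β, α, η, γ, δ} and shift 1 already has {ζ, β, α, η, γ}, so day 1, shift 1 must be ε.

ε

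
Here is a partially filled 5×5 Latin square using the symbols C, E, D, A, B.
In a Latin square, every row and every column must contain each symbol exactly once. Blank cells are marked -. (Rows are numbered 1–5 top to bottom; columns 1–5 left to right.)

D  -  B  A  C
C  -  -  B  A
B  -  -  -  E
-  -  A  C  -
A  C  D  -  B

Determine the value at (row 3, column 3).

Row 3 already has {E, B} and column 3 already has {D, A, B}, so row 3, column 3 must be C.

C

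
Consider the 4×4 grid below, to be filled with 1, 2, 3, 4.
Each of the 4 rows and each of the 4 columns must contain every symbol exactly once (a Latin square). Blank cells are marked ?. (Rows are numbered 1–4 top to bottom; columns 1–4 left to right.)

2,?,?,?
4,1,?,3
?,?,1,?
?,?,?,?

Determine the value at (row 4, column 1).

1

Row 2, column 3: row 2 has {1, 3, 4} and column 3 has {1}, leaving only 2.
Row 3, column 1: row 3 has {1} and column 1 has {2, 4}, leaving only 3.
Row 4 already has {} and column 1 already has {2, 3, 4}, so row 4, column 1 must be 1.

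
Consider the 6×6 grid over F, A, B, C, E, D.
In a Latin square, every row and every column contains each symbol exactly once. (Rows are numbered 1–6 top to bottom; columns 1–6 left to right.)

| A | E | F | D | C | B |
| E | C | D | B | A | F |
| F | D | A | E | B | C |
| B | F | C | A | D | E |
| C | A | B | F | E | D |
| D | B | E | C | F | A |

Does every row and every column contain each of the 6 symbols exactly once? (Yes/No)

Each row is a permutation of the 6 symbols, and so is each column.

Yes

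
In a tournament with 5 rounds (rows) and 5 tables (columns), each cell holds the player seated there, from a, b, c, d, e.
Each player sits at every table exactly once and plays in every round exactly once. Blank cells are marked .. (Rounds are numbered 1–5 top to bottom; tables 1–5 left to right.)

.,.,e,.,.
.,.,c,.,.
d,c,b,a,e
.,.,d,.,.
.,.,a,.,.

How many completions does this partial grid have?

56

Round 1, table 1: eliminating its round and table leaves {a, b, c}.
Round 1, table 2: eliminating its round and table leaves {a, b, d}.
Round 1, table 4: eliminating its round and table leaves {b, c, d}.
Round 1, table 5: eliminating its round and table leaves {a, b, c, d}.
Round 2, table 1: eliminating its round and table leaves {a, b, e}.
Round 2, table 2: eliminating its round and table leaves {a, b, d, e}.
Round 2, table 4: eliminating its round and table leaves {b, d, e}.
Round 2, table 5: eliminating its round and table leaves {a, b, d}.
Round 4, table 1: eliminating its round and table leaves {a, b, c, e}.
Round 4, table 2: eliminating its round and table leaves {a, b, e}.
Round 4, table 4: eliminating its round and table leaves {b, c, e}.
Round 4, table 5: eliminating its round and table leaves {a, b, c}.
Round 5, table 1: eliminating its round and table leaves {b, c, e}.
Round 5, table 2: eliminating its round and table leaves {b, d, e}.
Round 5, table 4: eliminating its round and table leaves {b, c, d, e}.
Round 5, table 5: eliminating its round and table leaves {b, c, d}.
Enumerating the assignments across these blanks that avoid any round or table repeat gives 56 completions.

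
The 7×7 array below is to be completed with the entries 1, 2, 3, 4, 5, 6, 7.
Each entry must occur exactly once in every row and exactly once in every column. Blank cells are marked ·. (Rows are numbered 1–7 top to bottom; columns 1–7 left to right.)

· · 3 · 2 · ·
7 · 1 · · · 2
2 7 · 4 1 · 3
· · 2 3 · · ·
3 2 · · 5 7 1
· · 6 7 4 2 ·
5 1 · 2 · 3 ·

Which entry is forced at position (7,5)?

6

Row 3, column 3: row 3 has {1, 2, 3, 4, 7} and column 3 has {1, 2, 3, 6}, leaving only 5.
Row 3, column 6: row 3 has {1, 2, 3, 4, 5, 7} and column 6 has {2, 3, 7}, leaving only 6.
Row 5, column 3: row 5 has {1, 2, 3, 5, 7} and column 3 has {1, 2, 3, 5, 6}, leaving only 4.
Row 5, column 4: row 5 has {1, 2, 3, 4, 5, 7} and column 4 has {2, 3, 4, 7}, leaving only 6.
Row 2, column 4: row 2 has {1, 2, 7} and column 4 has {2, 3, 4, 6, 7}, leaving only 5.
Row 1, column 4: row 1 has {2, 3} and column 4 has {2, 3, 4, 5, 6, 7}, leaving only 1.
Row 2, column 6: row 2 has {1, 2, 5, 7} and column 6 has {2, 3, 6, 7}, leaving only 4.
Row 1, column 6: row 1 has {1, 2, 3} and column 6 has {2, 3, 4, 6, 7}, leaving only 5.
Row 4, column 6: row 4 has {2, 3} and column 6 has {2, 3, 4, 5, 6, 7}, leaving only 1.
Row 6, column 1: row 6 has {2, 4, 6, 7} and column 1 has {2, 3, 5, 7}, leaving only 1.
Row 6, column 7: row 6 has {1, 2, 4, 6, 7} and column 7 has {1, 2, 3}, leaving only 5.
Row 6, column 2: row 6 has {1, 2, 4, 5, 6, 7} and column 2 has {1, 2, 7}, leaving only 3.
Row 2, column 2: row 2 has {1, 2, 4, 5, 7} and column 2 has {1, 2, 3, 7}, leaving only 6.
Row 1, column 2: row 1 has {1, 2, 3, 5} and column 2 has {1, 2, 3, 6, 7}, leaving only 4.
Row 1, column 1: row 1 has {1, 2, 3, 4, 5} and column 1 has {1, 2, 3, 5, 7}, leaving only 6.
Row 1, column 7: row 1 has {1, 2, 3, 4, 5, 6} and column 7 has {1, 2, 3, 5}, leaving only 7.
Row 2, column 5: row 2 has {1, 2, 4, 5, 6, 7} and column 5 has {1, 2, 4, 5}, leaving only 3.
Row 4, column 1: row 4 has {1, 2, 3} and column 1 has {1, 2, 3, 5, 6, 7}, leaving only 4.
Row 4, column 2: row 4 has {1, 2, 3, 4} and column 2 has {1, 2, 3, 4, 6, 7}, leaving only 5.
Row 4, column 7: row 4 has {1, 2, 3, 4, 5} and column 7 has {1, 2, 3, 5, 7}, leaving only 6.
Row 4, column 5: row 4 has {1, 2, 3, 4, 5, 6} and column 5 has {1, 2, 3, 4, 5}, leaving only 7.
Row 7 already has {1, 2, 3, 5} and column 5 already has {1, 2, 3, 4, 5, 7}, so row 7, column 5 must be 6.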